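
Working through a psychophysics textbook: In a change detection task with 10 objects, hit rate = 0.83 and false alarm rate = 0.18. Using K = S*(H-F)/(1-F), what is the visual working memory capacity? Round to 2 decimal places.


K = S * (H - F) / (1 - F)
H - F = 0.65
1 - F = 0.82
K = 10 * 0.65 / 0.82
= 7.93


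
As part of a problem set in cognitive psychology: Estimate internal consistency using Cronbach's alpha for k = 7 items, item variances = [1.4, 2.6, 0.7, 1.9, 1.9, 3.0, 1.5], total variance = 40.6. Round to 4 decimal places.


alpha = (k/(k-1)) * (1 - sum(s_i^2)/s_total^2)
sum(item variances) = 13.0
k/(k-1) = 7/6 = 1.166667
1 - 13.0/40.6 = 1 - 0.320197 = 0.679803
alpha = 1.166667 * 0.679803
= 0.7931


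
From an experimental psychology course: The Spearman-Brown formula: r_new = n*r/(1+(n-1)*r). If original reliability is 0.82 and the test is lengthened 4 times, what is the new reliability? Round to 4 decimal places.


r_new = n*r / (1 + (n-1)*r)
Numerator = 4 * 0.82 = 3.28
Denominator = 1 + 3 * 0.82 = 3.46
r_new = 3.28 / 3.46
= 0.9480


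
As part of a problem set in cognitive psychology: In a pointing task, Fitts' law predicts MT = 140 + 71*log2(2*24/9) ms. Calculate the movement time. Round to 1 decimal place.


MT = 140 + 71 * log2(2*24/9)
2D/W = 5.333333
log2(5.333333) = 2.415
MT = 140 + 71 * 2.415
= 311.5 ms


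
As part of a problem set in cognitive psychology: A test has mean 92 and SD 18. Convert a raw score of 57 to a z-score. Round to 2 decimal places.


z = (X - mu) / sigma
= (57 - 92) / 18
= -35 / 18
= -1.94


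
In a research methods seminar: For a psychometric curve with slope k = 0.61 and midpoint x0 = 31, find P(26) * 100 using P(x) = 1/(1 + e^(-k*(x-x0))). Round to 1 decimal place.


P(x) = 1/(1 + e^(-0.61*(26 - 31)))
Exponent = -0.61 * -5 = 3.05
e^(3.05) = 21.115344
P = 1/(1 + 21.115344) = 0.045217
Percentage = 4.5


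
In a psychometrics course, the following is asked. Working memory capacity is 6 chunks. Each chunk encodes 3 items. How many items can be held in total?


Total items = chunks * items_per_chunk
= 6 * 3
= 18


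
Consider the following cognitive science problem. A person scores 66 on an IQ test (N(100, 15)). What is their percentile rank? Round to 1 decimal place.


z = (IQ - mean) / SD
z = (66 - 100) / 15 = -2.2667
Percentile = Phi(-2.2667) * 100
Phi(-2.2667) = 0.011704
= 1.2


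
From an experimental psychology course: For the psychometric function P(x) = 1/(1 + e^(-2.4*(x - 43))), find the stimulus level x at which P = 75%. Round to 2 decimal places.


At P = 0.75: 0.75 = 1/(1 + e^(-k*(x-x0)))
Solving: e^(-k*(x-x0)) = 1/3
x = x0 + ln(3)/k
ln(3) = 1.0986
x = 43 + 1.0986/2.4
= 43 + 0.4578
= 43.46


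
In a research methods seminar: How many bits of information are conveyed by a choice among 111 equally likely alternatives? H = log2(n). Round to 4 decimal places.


H = log2(n)
H = log2(111)
= 6.7944


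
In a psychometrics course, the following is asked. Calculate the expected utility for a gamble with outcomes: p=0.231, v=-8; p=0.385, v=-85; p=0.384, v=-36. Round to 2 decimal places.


EU = sum(p_i * v_i)
0.231 * -8 = -1.848
0.385 * -85 = -32.725
0.384 * -36 = -13.824
EU = -1.848 + -32.725 + -13.824
= -48.40


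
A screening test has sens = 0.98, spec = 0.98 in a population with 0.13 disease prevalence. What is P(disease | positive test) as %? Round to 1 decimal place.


PPV = (sens * prev) / (sens * prev + (1-spec) * (1-prev))
Numerator = 0.98 * 0.13 = 0.1274
P(positive and no disease) = (1 - spec) * (1 - prev) = (1 - 0.98) * (1 - 0.13) = 0.0174
Denominator = 0.1274 + 0.0174 = 0.1448
PPV = 0.1274 / 0.1448 = 0.879834
As percentage = 88.0


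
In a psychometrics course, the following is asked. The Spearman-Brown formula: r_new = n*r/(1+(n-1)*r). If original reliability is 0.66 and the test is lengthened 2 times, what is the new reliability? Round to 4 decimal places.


r_new = n*r / (1 + (n-1)*r)
Numerator = 2 * 0.66 = 1.32
Denominator = 1 + 1 * 0.66 = 1.66
r_new = 1.32 / 1.66
= 0.7952


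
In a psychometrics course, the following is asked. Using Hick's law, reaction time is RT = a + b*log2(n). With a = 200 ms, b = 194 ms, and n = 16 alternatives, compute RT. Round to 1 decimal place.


RT = 200 + 194 * log2(16)
log2(16) = 4.0
RT = 200 + 194 * 4.0
= 200 + 776.0
= 976.0 ms


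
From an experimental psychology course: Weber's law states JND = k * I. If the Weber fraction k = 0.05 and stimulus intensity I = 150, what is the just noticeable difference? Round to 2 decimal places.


JND = k * I
JND = 0.05 * 150
= 7.50


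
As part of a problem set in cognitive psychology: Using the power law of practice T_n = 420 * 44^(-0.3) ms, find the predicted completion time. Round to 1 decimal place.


T_n = 420 * 44^(-0.3)
44^(-0.3) = 0.32134
T_n = 420 * 0.32134
= 135.0 ms


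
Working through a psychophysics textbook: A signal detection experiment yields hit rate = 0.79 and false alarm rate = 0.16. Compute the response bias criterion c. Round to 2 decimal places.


c = -0.5 * (z(HR) + z(FAR))
z(0.79) = 0.8064
z(0.16) = -0.9945
c = -0.5 * (0.8064 + -0.9945)
= -0.5 * -0.1881
= 0.09


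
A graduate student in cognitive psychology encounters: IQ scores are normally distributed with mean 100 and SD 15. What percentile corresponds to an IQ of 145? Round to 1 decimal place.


z = (IQ - mean) / SD
z = (145 - 100) / 15 = 3.0
Percentile = Phi(3.0) * 100
Phi(3.0) = 0.99865
= 99.9


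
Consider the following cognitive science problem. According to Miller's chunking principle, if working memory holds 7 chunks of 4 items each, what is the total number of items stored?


Total items = chunks * items_per_chunk
= 7 * 4
= 28


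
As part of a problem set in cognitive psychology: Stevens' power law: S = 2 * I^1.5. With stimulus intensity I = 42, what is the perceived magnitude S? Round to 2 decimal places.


S = 2 * 42^1.5
42^1.5 = 272.1911
S = 2 * 272.1911
= 544.38


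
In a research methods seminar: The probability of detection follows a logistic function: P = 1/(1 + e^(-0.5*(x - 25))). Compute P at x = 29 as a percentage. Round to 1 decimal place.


P(x) = 1/(1 + e^(-0.5*(29 - 25)))
Exponent = -0.5 * 4 = -2.0
e^(-2.0) = 0.135335
P = 1/(1 + 0.135335) = 0.880797
Percentage = 88.1


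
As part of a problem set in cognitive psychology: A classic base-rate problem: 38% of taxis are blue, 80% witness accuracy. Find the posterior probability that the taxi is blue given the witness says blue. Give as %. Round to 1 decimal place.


P(blue | says blue) = P(says blue | blue)*P(blue) / [P(says blue | blue)*P(blue) + P(says blue | not blue)*P(not blue)]
Numerator = 0.8 * 0.38 = 0.304
False identification = 0.2 * 0.62 = 0.124
P = 0.304 / (0.304 + 0.124)
= 0.304 / 0.428
As percentage = 71.0


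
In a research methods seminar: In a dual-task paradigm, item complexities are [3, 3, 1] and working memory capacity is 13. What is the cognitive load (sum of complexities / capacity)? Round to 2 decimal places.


Total complexity = 3 + 3 + 1 = 7
Load = total / capacity = 7 / 13
= 0.54


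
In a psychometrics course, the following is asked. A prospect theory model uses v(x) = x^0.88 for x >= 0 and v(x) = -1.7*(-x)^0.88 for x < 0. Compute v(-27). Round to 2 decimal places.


Since x = -27 < 0, use v(x) = -lambda*(-x)^alpha
(-x) = 27
27^0.88 = 18.1803
v(-27) = -1.7 * 18.1803
= -30.91


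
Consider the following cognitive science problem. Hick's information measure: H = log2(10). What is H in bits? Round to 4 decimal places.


H = log2(n)
H = log2(10)
= 3.3219


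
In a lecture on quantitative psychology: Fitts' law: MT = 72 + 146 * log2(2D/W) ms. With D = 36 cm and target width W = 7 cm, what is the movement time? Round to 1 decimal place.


MT = 72 + 146 * log2(2*36/7)
2D/W = 10.285714
log2(10.285714) = 3.3626
MT = 72 + 146 * 3.3626
= 562.9 ms


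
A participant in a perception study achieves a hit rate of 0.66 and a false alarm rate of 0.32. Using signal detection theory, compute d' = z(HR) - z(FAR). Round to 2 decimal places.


d' = z(HR) - z(FAR)
z(0.66) = 0.4125
z(0.32) = -0.4677
d' = 0.4125 - -0.4677
= 0.88


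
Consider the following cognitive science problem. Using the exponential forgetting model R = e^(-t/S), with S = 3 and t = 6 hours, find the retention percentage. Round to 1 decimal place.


R = e^(-t/S)
-t/S = -6/3 = -2.0
R = e^(-2.0) = 0.135335
Percentage = 0.135335 * 100
= 13.5


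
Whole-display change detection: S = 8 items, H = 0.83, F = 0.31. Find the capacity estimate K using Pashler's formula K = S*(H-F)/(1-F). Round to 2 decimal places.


K = S * (H - F) / (1 - F)
H - F = 0.52
1 - F = 0.69
K = 8 * 0.52 / 0.69
= 6.03


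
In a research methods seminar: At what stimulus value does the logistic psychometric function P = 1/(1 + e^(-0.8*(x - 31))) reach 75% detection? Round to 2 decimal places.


At P = 0.75: 0.75 = 1/(1 + e^(-k*(x-x0)))
Solving: e^(-k*(x-x0)) = 1/3
x = x0 + ln(3)/k
ln(3) = 1.0986
x = 31 + 1.0986/0.8
= 31 + 1.3732
= 32.37


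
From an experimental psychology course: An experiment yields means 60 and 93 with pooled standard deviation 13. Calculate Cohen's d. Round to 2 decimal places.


Cohen's d = (M1 - M2) / S_pooled
= (60 - 93) / 13
= -33 / 13
= -2.54


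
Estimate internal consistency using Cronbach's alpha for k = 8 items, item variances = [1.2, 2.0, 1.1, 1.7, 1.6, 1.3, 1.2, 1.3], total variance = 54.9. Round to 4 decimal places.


alpha = (k/(k-1)) * (1 - sum(s_i^2)/s_total^2)
sum(item variances) = 11.4
k/(k-1) = 8/7 = 1.142857
1 - 11.4/54.9 = 1 - 0.20765 = 0.79235
alpha = 1.142857 * 0.79235
= 0.9055


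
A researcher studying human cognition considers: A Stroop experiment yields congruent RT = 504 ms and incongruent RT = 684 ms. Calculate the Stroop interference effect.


Stroop effect = RT(incongruent) - RT(congruent)
= 684 - 504
= 180 ms


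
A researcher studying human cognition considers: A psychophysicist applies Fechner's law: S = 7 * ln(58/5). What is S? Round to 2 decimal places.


S = 7 * ln(58/5)
I/I0 = 11.6
ln(11.6) = 2.451
S = 7 * 2.451
= 17.16


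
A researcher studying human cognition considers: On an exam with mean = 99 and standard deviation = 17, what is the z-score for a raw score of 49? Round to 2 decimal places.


z = (X - mu) / sigma
= (49 - 99) / 17
= -50 / 17
= -2.94


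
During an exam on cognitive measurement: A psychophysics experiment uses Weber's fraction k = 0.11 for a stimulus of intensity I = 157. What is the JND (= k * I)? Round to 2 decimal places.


JND = k * I
JND = 0.11 * 157
= 17.27


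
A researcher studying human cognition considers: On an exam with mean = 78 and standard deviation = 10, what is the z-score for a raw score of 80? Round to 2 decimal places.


z = (X - mu) / sigma
= (80 - 78) / 10
= 2 / 10
= 0.20


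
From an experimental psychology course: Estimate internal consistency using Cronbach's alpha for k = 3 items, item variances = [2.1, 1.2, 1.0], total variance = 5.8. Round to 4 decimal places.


alpha = (k/(k-1)) * (1 - sum(s_i^2)/s_total^2)
sum(item variances) = 4.3
k/(k-1) = 3/2 = 1.5
1 - 4.3/5.8 = 1 - 0.741379 = 0.258621
alpha = 1.5 * 0.258621
= 0.3879


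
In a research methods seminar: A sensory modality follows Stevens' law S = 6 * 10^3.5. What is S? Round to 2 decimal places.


S = 6 * 10^3.5
10^3.5 = 3162.2777
S = 6 * 3162.2777
= 18973.67


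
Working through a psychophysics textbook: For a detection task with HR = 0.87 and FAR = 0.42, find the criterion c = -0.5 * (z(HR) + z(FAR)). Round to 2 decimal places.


c = -0.5 * (z(HR) + z(FAR))
z(0.87) = 1.1264
z(0.42) = -0.2019
c = -0.5 * (1.1264 + -0.2019)
= -0.5 * 0.9245
= -0.46


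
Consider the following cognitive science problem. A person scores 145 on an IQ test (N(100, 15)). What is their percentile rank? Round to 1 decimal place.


z = (IQ - mean) / SD
z = (145 - 100) / 15 = 3.0
Percentile = Phi(3.0) * 100
Phi(3.0) = 0.99865
= 99.9


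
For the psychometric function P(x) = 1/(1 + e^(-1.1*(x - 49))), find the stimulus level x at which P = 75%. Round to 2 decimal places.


At P = 0.75: 0.75 = 1/(1 + e^(-k*(x-x0)))
Solving: e^(-k*(x-x0)) = 1/3
x = x0 + ln(3)/k
ln(3) = 1.0986
x = 49 + 1.0986/1.1
= 49 + 0.9987
= 50.00


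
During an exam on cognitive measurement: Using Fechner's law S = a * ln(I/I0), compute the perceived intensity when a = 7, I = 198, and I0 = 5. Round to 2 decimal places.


S = 7 * ln(198/5)
I/I0 = 39.6
ln(39.6) = 3.6788
S = 7 * 3.6788
= 25.75


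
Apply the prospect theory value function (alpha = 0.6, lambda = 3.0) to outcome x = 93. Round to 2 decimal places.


Since x = 93 >= 0, use v(x) = x^0.6
93^0.6 = 15.1736
v(93) = 15.17


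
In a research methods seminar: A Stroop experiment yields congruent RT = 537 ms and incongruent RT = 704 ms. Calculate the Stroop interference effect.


Stroop effect = RT(incongruent) - RT(congruent)
= 704 - 537
= 167 ms


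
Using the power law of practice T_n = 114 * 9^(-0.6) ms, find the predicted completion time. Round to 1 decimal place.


T_n = 114 * 9^(-0.6)
9^(-0.6) = 0.267581
T_n = 114 * 0.267581
= 30.5 ms


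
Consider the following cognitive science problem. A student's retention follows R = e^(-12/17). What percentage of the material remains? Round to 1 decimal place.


R = e^(-t/S)
-t/S = -12/17 = -0.705882
R = e^(-0.705882) = 0.493673
Percentage = 0.493673 * 100
= 49.4


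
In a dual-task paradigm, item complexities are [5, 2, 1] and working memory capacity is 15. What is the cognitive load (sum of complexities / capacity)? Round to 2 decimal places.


Total complexity = 5 + 2 + 1 = 8
Load = total / capacity = 8 / 15
= 0.53


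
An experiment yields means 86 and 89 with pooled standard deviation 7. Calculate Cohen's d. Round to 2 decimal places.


Cohen's d = (M1 - M2) / S_pooled
= (86 - 89) / 7
= -3 / 7
= -0.43


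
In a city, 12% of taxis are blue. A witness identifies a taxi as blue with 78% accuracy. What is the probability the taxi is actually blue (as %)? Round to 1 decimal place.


P(blue | says blue) = P(says blue | blue)*P(blue) / [P(says blue | blue)*P(blue) + P(says blue | not blue)*P(not blue)]
Numerator = 0.78 * 0.12 = 0.0936
False identification = 0.22 * 0.88 = 0.1936
P = 0.0936 / (0.0936 + 0.1936)
= 0.0936 / 0.2872
As percentage = 32.6


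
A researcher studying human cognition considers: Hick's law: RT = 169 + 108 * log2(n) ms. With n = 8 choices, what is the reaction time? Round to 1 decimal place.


RT = 169 + 108 * log2(8)
log2(8) = 3.0
RT = 169 + 108 * 3.0
= 169 + 324.0
= 493.0 ms


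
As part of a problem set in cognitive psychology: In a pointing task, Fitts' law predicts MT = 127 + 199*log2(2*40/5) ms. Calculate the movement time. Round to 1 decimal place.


MT = 127 + 199 * log2(2*40/5)
2D/W = 16.0
log2(16.0) = 4.0
MT = 127 + 199 * 4.0
= 923.0 ms


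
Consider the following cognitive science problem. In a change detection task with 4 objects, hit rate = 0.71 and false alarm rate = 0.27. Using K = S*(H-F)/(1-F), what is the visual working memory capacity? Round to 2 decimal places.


K = S * (H - F) / (1 - F)
H - F = 0.44
1 - F = 0.73
K = 4 * 0.44 / 0.73
= 2.41


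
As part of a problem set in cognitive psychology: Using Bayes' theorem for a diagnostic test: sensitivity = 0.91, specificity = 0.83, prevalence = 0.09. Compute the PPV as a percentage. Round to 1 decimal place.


PPV = (sens * prev) / (sens * prev + (1-spec) * (1-prev))
Numerator = 0.91 * 0.09 = 0.0819
P(positive and no disease) = (1 - spec) * (1 - prev) = (1 - 0.83) * (1 - 0.09) = 0.1547
Denominator = 0.0819 + 0.1547 = 0.2366
PPV = 0.0819 / 0.2366 = 0.346154
As percentage = 34.6


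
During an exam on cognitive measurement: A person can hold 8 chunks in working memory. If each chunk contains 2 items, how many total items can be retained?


Total items = chunks * items_per_chunk
= 8 * 2
= 16


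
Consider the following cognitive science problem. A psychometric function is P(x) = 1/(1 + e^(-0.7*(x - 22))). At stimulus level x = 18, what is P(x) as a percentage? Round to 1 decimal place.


P(x) = 1/(1 + e^(-0.7*(18 - 22)))
Exponent = -0.7 * -4 = 2.8
e^(2.8) = 16.444647
P = 1/(1 + 16.444647) = 0.057324
Percentage = 5.7


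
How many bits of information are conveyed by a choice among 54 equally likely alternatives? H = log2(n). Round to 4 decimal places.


H = log2(n)
H = log2(54)
= 5.7549


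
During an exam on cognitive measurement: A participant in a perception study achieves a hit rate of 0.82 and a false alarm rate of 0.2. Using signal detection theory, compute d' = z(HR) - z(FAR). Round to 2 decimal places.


d' = z(HR) - z(FAR)
z(0.82) = 0.9154
z(0.2) = -0.8416
d' = 0.9154 - -0.8416
= 1.76


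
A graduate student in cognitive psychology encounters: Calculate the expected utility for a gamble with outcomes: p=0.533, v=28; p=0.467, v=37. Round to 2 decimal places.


EU = sum(p_i * v_i)
0.533 * 28 = 14.924
0.467 * 37 = 17.279
EU = 14.924 + 17.279
= 32.20


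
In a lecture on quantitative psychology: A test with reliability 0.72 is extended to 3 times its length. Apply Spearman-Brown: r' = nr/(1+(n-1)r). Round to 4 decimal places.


r_new = n*r / (1 + (n-1)*r)
Numerator = 3 * 0.72 = 2.16
Denominator = 1 + 2 * 0.72 = 2.44
r_new = 2.16 / 2.44
= 0.8852


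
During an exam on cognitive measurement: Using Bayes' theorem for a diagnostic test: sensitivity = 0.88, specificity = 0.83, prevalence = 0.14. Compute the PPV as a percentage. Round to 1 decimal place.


PPV = (sens * prev) / (sens * prev + (1-spec) * (1-prev))
Numerator = 0.88 * 0.14 = 0.1232
P(positive and no disease) = (1 - spec) * (1 - prev) = (1 - 0.83) * (1 - 0.14) = 0.1462
Denominator = 0.1232 + 0.1462 = 0.2694
PPV = 0.1232 / 0.2694 = 0.457313
As percentage = 45.7


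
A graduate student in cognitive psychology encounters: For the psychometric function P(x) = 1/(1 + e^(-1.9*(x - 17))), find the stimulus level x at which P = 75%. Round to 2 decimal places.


At P = 0.75: 0.75 = 1/(1 + e^(-k*(x-x0)))
Solving: e^(-k*(x-x0)) = 1/3
x = x0 + ln(3)/k
ln(3) = 1.0986
x = 17 + 1.0986/1.9
= 17 + 0.5782
= 17.58


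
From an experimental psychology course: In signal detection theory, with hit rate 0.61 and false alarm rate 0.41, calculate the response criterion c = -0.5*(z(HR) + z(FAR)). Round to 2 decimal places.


c = -0.5 * (z(HR) + z(FAR))
z(0.61) = 0.2793
z(0.41) = -0.2275
c = -0.5 * (0.2793 + -0.2275)
= -0.5 * 0.0518
= -0.03


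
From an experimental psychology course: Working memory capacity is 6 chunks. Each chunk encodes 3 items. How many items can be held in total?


Total items = chunks * items_per_chunk
= 6 * 3
= 18


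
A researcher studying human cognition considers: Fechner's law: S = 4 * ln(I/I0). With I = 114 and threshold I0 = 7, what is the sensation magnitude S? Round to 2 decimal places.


S = 4 * ln(114/7)
I/I0 = 16.285714
ln(16.285714) = 2.7903
S = 4 * 2.7903
= 11.16


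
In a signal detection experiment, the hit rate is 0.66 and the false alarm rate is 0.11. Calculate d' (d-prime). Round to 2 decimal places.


d' = z(HR) - z(FAR)
z(0.66) = 0.4125
z(0.11) = -1.2265
d' = 0.4125 - -1.2265
= 1.64


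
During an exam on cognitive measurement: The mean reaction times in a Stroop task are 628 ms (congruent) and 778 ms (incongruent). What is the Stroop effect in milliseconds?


Stroop effect = RT(incongruent) - RT(congruent)
= 778 - 628
= 150 ms


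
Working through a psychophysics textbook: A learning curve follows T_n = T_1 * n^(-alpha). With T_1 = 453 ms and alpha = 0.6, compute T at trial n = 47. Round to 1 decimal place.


T_n = 453 * 47^(-0.6)
47^(-0.6) = 0.099252
T_n = 453 * 0.099252
= 45.0 ms


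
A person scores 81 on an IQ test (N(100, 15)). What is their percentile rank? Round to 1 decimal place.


z = (IQ - mean) / SD
z = (81 - 100) / 15 = -1.2667
Percentile = Phi(-1.2667) * 100
Phi(-1.2667) = 0.102631
= 10.3


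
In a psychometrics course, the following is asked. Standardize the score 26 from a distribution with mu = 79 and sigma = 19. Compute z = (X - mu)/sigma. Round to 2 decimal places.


z = (X - mu) / sigma
= (26 - 79) / 19
= -53 / 19
= -2.79


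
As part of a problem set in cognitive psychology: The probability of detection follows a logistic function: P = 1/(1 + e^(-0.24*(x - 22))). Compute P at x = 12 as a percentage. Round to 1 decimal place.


P(x) = 1/(1 + e^(-0.24*(12 - 22)))
Exponent = -0.24 * -10 = 2.4
e^(2.4) = 11.023176
P = 1/(1 + 11.023176) = 0.083173
Percentage = 8.3


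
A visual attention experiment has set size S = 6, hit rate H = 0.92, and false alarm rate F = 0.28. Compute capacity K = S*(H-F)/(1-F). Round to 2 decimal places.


K = S * (H - F) / (1 - F)
H - F = 0.64
1 - F = 0.72
K = 6 * 0.64 / 0.72
= 5.33


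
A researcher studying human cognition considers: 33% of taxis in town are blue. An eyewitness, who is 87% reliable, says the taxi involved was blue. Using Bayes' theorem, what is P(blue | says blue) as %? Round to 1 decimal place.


P(blue | says blue) = P(says blue | blue)*P(blue) / [P(says blue | blue)*P(blue) + P(says blue | not blue)*P(not blue)]
Numerator = 0.87 * 0.33 = 0.2871
False identification = 0.13 * 0.67 = 0.0871
P = 0.2871 / (0.2871 + 0.0871)
= 0.2871 / 0.3742
As percentage = 76.7


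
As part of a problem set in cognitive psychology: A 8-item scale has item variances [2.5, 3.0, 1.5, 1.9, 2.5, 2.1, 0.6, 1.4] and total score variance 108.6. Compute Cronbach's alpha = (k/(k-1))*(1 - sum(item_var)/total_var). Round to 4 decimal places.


alpha = (k/(k-1)) * (1 - sum(s_i^2)/s_total^2)
sum(item variances) = 15.5
k/(k-1) = 8/7 = 1.142857
1 - 15.5/108.6 = 1 - 0.142726 = 0.857274
alpha = 1.142857 * 0.857274
= 0.9797


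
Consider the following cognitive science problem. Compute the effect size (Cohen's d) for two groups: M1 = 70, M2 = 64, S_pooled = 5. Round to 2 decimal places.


Cohen's d = (M1 - M2) / S_pooled
= (70 - 64) / 5
= 6 / 5
= 1.20


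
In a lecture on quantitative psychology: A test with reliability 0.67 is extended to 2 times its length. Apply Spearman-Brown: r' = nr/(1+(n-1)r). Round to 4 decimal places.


r_new = n*r / (1 + (n-1)*r)
Numerator = 2 * 0.67 = 1.34
Denominator = 1 + 1 * 0.67 = 1.67
r_new = 1.34 / 1.67
= 0.8024


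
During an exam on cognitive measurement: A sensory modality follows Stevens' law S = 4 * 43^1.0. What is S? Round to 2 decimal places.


S = 4 * 43^1.0
43^1.0 = 43.0
S = 4 * 43.0
= 172.00


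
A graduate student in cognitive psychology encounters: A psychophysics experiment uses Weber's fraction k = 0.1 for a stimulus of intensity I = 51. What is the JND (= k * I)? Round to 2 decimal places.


JND = k * I
JND = 0.1 * 51
= 5.10


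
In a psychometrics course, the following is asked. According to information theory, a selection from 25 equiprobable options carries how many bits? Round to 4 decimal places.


H = log2(n)
H = log2(25)
= 4.6439


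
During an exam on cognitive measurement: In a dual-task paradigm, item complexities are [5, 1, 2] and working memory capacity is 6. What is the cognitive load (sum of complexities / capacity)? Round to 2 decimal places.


Total complexity = 5 + 1 + 2 = 8
Load = total / capacity = 8 / 6
= 1.33


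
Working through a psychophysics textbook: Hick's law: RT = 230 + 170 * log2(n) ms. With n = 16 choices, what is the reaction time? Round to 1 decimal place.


RT = 230 + 170 * log2(16)
log2(16) = 4.0
RT = 230 + 170 * 4.0
= 230 + 680.0
= 910.0 ms


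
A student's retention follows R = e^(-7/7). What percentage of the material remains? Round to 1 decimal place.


R = e^(-t/S)
-t/S = -7/7 = -1.0
R = e^(-1.0) = 0.367879
Percentage = 0.367879 * 100
= 36.8


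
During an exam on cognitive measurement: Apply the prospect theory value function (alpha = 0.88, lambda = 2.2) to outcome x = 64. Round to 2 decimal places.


Since x = 64 >= 0, use v(x) = x^0.88
64^0.88 = 38.8542
v(64) = 38.85


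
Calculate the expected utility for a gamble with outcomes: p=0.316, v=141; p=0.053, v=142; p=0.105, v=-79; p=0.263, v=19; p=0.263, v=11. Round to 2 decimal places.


EU = sum(p_i * v_i)
0.316 * 141 = 44.556
0.053 * 142 = 7.526
0.105 * -79 = -8.295
0.263 * 19 = 4.997
0.263 * 11 = 2.893
EU = 44.556 + 7.526 + -8.295 + 4.997 + 2.893
= 51.68


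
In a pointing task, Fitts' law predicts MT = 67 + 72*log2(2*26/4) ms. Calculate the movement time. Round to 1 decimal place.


MT = 67 + 72 * log2(2*26/4)
2D/W = 13.0
log2(13.0) = 3.7004
MT = 67 + 72 * 3.7004
= 333.4 ms


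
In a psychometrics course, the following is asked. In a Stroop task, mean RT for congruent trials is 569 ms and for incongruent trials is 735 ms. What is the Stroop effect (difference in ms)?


Stroop effect = RT(incongruent) - RT(congruent)
= 735 - 569
= 166 ms


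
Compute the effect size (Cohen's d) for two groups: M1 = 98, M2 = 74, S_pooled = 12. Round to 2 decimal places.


Cohen's d = (M1 - M2) / S_pooled
= (98 - 74) / 12
= 24 / 12
= 2.00


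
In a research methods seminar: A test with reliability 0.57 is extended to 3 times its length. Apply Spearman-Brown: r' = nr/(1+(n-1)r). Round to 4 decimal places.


r_new = n*r / (1 + (n-1)*r)
Numerator = 3 * 0.57 = 1.71
Denominator = 1 + 2 * 0.57 = 2.14
r_new = 1.71 / 2.14
= 0.7991


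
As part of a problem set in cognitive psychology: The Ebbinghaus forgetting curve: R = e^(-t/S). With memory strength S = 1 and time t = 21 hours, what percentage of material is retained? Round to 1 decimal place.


R = e^(-t/S)
-t/S = -21/1 = -21.0
R = e^(-21.0) = 0.0
Percentage = 0.0 * 100
= 0.0


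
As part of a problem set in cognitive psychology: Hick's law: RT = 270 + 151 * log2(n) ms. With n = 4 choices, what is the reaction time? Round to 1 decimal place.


RT = 270 + 151 * log2(4)
log2(4) = 2.0
RT = 270 + 151 * 2.0
= 270 + 302.0
= 572.0 ms


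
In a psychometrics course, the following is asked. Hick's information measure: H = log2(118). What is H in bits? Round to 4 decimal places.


H = log2(n)
H = log2(118)
= 6.8826


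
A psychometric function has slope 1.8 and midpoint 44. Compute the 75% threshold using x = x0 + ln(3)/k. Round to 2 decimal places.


At P = 0.75: 0.75 = 1/(1 + e^(-k*(x-x0)))
Solving: e^(-k*(x-x0)) = 1/3
x = x0 + ln(3)/k
ln(3) = 1.0986
x = 44 + 1.0986/1.8
= 44 + 0.6103
= 44.61


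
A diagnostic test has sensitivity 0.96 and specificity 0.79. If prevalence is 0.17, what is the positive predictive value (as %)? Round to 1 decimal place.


PPV = (sens * prev) / (sens * prev + (1-spec) * (1-prev))
Numerator = 0.96 * 0.17 = 0.1632
P(positive and no disease) = (1 - spec) * (1 - prev) = (1 - 0.79) * (1 - 0.17) = 0.1743
Denominator = 0.1632 + 0.1743 = 0.3375
PPV = 0.1632 / 0.3375 = 0.483556
As percentage = 48.4


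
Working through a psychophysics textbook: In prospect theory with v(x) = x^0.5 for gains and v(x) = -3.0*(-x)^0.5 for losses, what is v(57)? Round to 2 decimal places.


Since x = 57 >= 0, use v(x) = x^0.5
57^0.5 = 7.5498
v(57) = 7.55


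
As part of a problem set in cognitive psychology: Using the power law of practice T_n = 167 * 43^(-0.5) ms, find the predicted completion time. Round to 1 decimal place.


T_n = 167 * 43^(-0.5)
43^(-0.5) = 0.152499
T_n = 167 * 0.152499
= 25.5 ms


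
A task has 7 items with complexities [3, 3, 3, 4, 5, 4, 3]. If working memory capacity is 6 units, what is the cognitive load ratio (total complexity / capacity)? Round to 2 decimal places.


Total complexity = 3 + 3 + 3 + 4 + 5 + 4 + 3 = 25
Load = total / capacity = 25 / 6
= 4.17


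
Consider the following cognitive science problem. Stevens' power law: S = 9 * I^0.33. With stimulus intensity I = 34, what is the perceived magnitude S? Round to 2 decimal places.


S = 9 * 34^0.33
34^0.33 = 3.2018
S = 9 * 3.2018
= 28.82


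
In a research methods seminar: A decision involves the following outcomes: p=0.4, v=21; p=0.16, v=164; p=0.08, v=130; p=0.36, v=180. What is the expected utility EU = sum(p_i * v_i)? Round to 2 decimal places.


EU = sum(p_i * v_i)
0.4 * 21 = 8.4
0.16 * 164 = 26.24
0.08 * 130 = 10.4
0.36 * 180 = 64.8
EU = 8.4 + 26.24 + 10.4 + 64.8
= 109.84


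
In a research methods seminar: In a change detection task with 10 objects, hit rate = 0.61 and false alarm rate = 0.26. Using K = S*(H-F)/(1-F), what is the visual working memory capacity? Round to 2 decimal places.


K = S * (H - F) / (1 - F)
H - F = 0.35
1 - F = 0.74
K = 10 * 0.35 / 0.74
= 4.73


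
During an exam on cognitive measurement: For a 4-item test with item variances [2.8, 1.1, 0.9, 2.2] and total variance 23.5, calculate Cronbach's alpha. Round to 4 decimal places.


alpha = (k/(k-1)) * (1 - sum(s_i^2)/s_total^2)
sum(item variances) = 7.0
k/(k-1) = 4/3 = 1.333333
1 - 7.0/23.5 = 1 - 0.297872 = 0.702128
alpha = 1.333333 * 0.702128
= 0.9362


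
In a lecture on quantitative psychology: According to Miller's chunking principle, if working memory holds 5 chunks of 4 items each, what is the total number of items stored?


Total items = chunks * items_per_chunk
= 5 * 4
= 20


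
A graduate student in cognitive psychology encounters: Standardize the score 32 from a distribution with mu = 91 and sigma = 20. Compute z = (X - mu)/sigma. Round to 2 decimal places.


z = (X - mu) / sigma
= (32 - 91) / 20
= -59 / 20
= -2.95


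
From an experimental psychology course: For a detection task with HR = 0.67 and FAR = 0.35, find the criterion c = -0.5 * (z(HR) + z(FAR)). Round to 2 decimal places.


c = -0.5 * (z(HR) + z(FAR))
z(0.67) = 0.4399
z(0.35) = -0.3853
c = -0.5 * (0.4399 + -0.3853)
= -0.5 * 0.0546
= -0.03


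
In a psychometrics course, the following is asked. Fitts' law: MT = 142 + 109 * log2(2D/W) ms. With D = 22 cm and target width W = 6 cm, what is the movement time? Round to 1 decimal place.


MT = 142 + 109 * log2(2*22/6)
2D/W = 7.333333
log2(7.333333) = 2.8745
MT = 142 + 109 * 2.8745
= 455.3 ms


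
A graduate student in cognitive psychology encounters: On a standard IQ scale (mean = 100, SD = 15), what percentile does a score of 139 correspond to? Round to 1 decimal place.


z = (IQ - mean) / SD
z = (139 - 100) / 15 = 2.6
Percentile = Phi(2.6) * 100
Phi(2.6) = 0.995339
= 99.5


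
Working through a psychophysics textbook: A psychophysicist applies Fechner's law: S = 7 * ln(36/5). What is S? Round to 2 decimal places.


S = 7 * ln(36/5)
I/I0 = 7.2
ln(7.2) = 1.9741
S = 7 * 1.9741
= 13.82


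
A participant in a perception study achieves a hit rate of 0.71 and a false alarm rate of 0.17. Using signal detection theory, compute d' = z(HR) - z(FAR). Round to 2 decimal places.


d' = z(HR) - z(FAR)
z(0.71) = 0.5534
z(0.17) = -0.9542
d' = 0.5534 - -0.9542
= 1.51


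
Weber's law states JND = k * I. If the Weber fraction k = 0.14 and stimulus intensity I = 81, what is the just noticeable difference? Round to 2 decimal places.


JND = k * I
JND = 0.14 * 81
= 11.34


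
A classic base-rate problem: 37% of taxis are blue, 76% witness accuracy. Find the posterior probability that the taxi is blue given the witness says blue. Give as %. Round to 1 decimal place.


P(blue | says blue) = P(says blue | blue)*P(blue) / [P(says blue | blue)*P(blue) + P(says blue | not blue)*P(not blue)]
Numerator = 0.76 * 0.37 = 0.2812
False identification = 0.24 * 0.63 = 0.1512
P = 0.2812 / (0.2812 + 0.1512)
= 0.2812 / 0.4324
As percentage = 65.0


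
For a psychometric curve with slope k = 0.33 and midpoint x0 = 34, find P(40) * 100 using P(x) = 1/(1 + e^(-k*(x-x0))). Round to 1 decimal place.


P(x) = 1/(1 + e^(-0.33*(40 - 34)))
Exponent = -0.33 * 6 = -1.98
e^(-1.98) = 0.138069
P = 1/(1 + 0.138069) = 0.878681
Percentage = 87.9


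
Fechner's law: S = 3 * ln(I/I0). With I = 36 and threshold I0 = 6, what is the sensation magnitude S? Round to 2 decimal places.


S = 3 * ln(36/6)
I/I0 = 6.0
ln(6.0) = 1.7918
S = 3 * 1.7918
= 5.38


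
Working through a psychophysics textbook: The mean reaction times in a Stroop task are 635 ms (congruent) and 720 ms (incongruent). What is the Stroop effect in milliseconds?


Stroop effect = RT(incongruent) - RT(congruent)
= 720 - 635
= 85 ms


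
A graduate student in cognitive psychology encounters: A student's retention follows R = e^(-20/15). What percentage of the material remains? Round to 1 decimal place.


R = e^(-t/S)
-t/S = -20/15 = -1.333333
R = e^(-1.333333) = 0.263597
Percentage = 0.263597 * 100
= 26.4


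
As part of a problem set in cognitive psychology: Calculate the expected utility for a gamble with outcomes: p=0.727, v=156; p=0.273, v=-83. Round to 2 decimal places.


EU = sum(p_i * v_i)
0.727 * 156 = 113.412
0.273 * -83 = -22.659
EU = 113.412 + -22.659
= 90.75


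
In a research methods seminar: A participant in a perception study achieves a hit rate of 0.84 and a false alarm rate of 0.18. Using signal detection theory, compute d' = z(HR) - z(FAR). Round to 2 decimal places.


d' = z(HR) - z(FAR)
z(0.84) = 0.9945
z(0.18) = -0.9154
d' = 0.9945 - -0.9154
= 1.91


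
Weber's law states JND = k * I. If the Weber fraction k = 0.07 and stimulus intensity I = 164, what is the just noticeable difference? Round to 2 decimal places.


JND = k * I
JND = 0.07 * 164
= 11.48


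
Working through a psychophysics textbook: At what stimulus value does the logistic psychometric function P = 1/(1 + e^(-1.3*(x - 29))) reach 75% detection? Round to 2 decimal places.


At P = 0.75: 0.75 = 1/(1 + e^(-k*(x-x0)))
Solving: e^(-k*(x-x0)) = 1/3
x = x0 + ln(3)/k
ln(3) = 1.0986
x = 29 + 1.0986/1.3
= 29 + 0.8451
= 29.85


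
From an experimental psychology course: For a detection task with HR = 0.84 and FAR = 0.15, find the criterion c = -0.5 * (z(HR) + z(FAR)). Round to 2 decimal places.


c = -0.5 * (z(HR) + z(FAR))
z(0.84) = 0.9945
z(0.15) = -1.0364
c = -0.5 * (0.9945 + -1.0364)
= -0.5 * -0.0419
= 0.02


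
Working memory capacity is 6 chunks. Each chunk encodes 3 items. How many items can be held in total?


Total items = chunks * items_per_chunk
= 6 * 3
= 18


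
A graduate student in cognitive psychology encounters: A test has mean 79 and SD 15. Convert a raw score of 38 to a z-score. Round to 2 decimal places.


z = (X - mu) / sigma
= (38 - 79) / 15
= -41 / 15
= -2.73


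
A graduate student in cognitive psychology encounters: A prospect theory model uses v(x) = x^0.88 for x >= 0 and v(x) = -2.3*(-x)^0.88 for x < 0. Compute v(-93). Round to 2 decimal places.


Since x = -93 < 0, use v(x) = -lambda*(-x)^alpha
(-x) = 93
93^0.88 = 53.984
v(-93) = -2.3 * 53.984
= -124.16


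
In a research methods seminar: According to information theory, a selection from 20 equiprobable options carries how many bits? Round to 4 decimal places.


H = log2(n)
H = log2(20)
= 4.3219


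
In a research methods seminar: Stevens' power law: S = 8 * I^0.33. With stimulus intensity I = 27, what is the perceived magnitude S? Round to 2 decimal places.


S = 8 * 27^0.33
27^0.33 = 2.9672
S = 8 * 2.9672
= 23.74


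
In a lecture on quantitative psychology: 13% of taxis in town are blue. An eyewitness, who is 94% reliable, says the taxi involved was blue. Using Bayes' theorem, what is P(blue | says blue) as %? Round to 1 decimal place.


P(blue | says blue) = P(says blue | blue)*P(blue) / [P(says blue | blue)*P(blue) + P(says blue | not blue)*P(not blue)]
Numerator = 0.94 * 0.13 = 0.1222
False identification = 0.06 * 0.87 = 0.0522
P = 0.1222 / (0.1222 + 0.0522)
= 0.1222 / 0.1744
As percentage = 70.1


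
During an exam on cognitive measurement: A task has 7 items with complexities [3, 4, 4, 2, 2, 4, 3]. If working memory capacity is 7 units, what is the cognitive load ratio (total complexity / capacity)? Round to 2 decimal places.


Total complexity = 3 + 4 + 4 + 2 + 2 + 4 + 3 = 22
Load = total / capacity = 22 / 7
= 3.14


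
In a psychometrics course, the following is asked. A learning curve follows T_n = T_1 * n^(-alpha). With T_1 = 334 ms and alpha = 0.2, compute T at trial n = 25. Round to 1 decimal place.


T_n = 334 * 25^(-0.2)
25^(-0.2) = 0.525306
T_n = 334 * 0.525306
= 175.5 ms


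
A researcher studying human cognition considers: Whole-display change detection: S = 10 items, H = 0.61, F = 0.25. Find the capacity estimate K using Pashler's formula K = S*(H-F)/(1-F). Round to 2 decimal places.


K = S * (H - F) / (1 - F)
H - F = 0.36
1 - F = 0.75
K = 10 * 0.36 / 0.75
= 4.80


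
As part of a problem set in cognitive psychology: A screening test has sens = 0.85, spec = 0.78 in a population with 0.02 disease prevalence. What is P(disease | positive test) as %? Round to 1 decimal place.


PPV = (sens * prev) / (sens * prev + (1-spec) * (1-prev))
Numerator = 0.85 * 0.02 = 0.017
P(positive and no disease) = (1 - spec) * (1 - prev) = (1 - 0.78) * (1 - 0.02) = 0.2156
Denominator = 0.017 + 0.2156 = 0.2326
PPV = 0.017 / 0.2326 = 0.073087
As percentage = 7.3


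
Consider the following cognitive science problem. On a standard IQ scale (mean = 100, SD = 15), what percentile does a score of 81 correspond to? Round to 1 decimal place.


z = (IQ - mean) / SD
z = (81 - 100) / 15 = -1.2667
Percentile = Phi(-1.2667) * 100
Phi(-1.2667) = 0.102631
= 10.3


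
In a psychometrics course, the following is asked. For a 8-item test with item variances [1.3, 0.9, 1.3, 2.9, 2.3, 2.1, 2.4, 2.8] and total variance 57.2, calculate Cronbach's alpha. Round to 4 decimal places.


alpha = (k/(k-1)) * (1 - sum(s_i^2)/s_total^2)
sum(item variances) = 16.0
k/(k-1) = 8/7 = 1.142857
1 - 16.0/57.2 = 1 - 0.27972 = 0.72028
alpha = 1.142857 * 0.72028
= 0.8232


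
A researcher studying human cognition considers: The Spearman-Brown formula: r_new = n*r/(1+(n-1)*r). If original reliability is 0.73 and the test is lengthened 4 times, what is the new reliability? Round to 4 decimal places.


r_new = n*r / (1 + (n-1)*r)
Numerator = 4 * 0.73 = 2.92
Denominator = 1 + 3 * 0.73 = 3.19
r_new = 2.92 / 3.19
= 0.9154


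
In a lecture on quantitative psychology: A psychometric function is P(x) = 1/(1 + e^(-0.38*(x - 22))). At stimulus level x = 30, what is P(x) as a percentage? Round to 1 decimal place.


P(x) = 1/(1 + e^(-0.38*(30 - 22)))
Exponent = -0.38 * 8 = -3.04
e^(-3.04) = 0.047835
P = 1/(1 + 0.047835) = 0.954349
Percentage = 95.4


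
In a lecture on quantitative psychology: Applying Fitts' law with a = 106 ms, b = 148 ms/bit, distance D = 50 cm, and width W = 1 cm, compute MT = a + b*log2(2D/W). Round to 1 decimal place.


MT = 106 + 148 * log2(2*50/1)
2D/W = 100.0
log2(100.0) = 6.6439
MT = 106 + 148 * 6.6439
= 1089.3 ms


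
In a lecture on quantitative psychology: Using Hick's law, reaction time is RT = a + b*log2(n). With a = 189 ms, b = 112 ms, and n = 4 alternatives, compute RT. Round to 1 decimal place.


RT = 189 + 112 * log2(4)
log2(4) = 2.0
RT = 189 + 112 * 2.0
= 189 + 224.0
= 413.0 ms


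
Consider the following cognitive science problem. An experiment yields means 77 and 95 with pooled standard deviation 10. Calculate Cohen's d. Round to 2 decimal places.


Cohen's d = (M1 - M2) / S_pooled
= (77 - 95) / 10
= -18 / 10
= -1.80


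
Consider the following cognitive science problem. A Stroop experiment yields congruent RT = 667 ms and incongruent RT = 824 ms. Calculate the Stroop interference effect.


Stroop effect = RT(incongruent) - RT(congruent)
= 824 - 667
= 157 ms


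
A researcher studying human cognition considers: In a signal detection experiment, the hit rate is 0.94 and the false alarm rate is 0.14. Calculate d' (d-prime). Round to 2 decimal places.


d' = z(HR) - z(FAR)
z(0.94) = 1.5548
z(0.14) = -1.0803
d' = 1.5548 - -1.0803
= 2.64


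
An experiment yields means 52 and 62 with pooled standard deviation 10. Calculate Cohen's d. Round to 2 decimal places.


Cohen's d = (M1 - M2) / S_pooled
= (52 - 62) / 10
= -10 / 10
= -1.00
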